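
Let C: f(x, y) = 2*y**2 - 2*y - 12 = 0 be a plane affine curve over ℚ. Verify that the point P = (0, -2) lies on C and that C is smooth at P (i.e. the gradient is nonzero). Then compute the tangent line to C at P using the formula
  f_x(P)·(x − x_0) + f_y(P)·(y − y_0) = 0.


Tangent line at P: -10*y - 20 = 0.

Step 1: f(0, -2) = 0, so P lies on C.
Step 2: partial derivatives
  f_x(x, y) = 0, f_y(x, y) = 4*y - 2.
  f_x(P) = 0, f_y(P) = -10 (gradient nonzero, so P is smooth).
Step 3: tangent line at P: 0·(x − 0) + -10·(y − -2) = 0.
Expanding: -10*y - 20 = 0.


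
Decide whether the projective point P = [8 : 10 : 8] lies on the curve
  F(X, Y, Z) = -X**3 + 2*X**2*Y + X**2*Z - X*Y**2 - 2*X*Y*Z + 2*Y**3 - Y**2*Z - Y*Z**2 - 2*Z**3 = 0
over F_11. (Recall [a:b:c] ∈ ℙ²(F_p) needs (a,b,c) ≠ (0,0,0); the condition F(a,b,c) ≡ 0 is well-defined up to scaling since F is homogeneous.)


F(8,10,8) ≡ 1 (mod 11); P is NOT on the curve.

Evaluate F(8, 10, 8) term-by-term (mod 11).
  -X**3 ↦ -1·512·1·1 = -512
  2*X**2*Y ↦ 2·64·10·1 = 1280
  X**2*Z ↦ 1·64·1·8 = 512
  -X*Y**2 ↦ -1·8·100·1 = -800
  -2*X*Y*Z ↦ -2·8·10·8 = -1280
  2*Y**3 ↦ 2·1·1000·1 = 2000
  -Y**2*Z ↦ -1·1·100·8 = -800
  -Y*Z**2 ↦ -1·1·10·64 = -640
  -2*Z**3 ↦ -2·1·1·512 = -1024
Sum: F(8, 10, 8) = (-512) + (1280) + (512) + (-800) + (-1280) + (2000) + (-800) + (-640) + (-1024) = -1264.
Reducing mod 11: -1264 ≡ 1 (mod 11).
Since F(a, b, c) ≡ 1 ≠ 0 (mod 11), P does NOT lie on the curve.


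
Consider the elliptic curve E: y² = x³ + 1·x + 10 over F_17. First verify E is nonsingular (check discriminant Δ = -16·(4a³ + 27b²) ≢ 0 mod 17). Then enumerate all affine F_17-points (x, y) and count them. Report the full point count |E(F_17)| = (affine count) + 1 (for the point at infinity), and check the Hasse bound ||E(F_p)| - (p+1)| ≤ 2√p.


Affine points = {(5, 2), (5, 15), (9, 0), (10, 0), (11, 3), (11, 14), (12, 4), (12, 13), (15, 0), (16, 5), (16, 12)}; affine count = 11; |E(F_17)| = 12.

Discriminant check: Δ ∝ 4a³ + 27b² = 4·1³ + 27·10² = 4·1 + 27·100 ≡ 1 (mod 17). Nonzero ⇒ E is nonsingular.
For each x ∈ F_17, compute rhs = x³ + 1·x + 10 mod 17, then count y ∈ F_17 with y² ≡ rhs.
  x = 0: rhs = 10, matching y values: none (0 points).
  x = 1: rhs = 12, matching y values: none (0 points).
  x = 2: rhs = 3, matching y values: none (0 points).
  x = 3: rhs = 6, matching y values: none (0 points).
  x = 4: rhs = 10, matching y values: none (0 points).
  x = 5: rhs = 4, matching y values: 2, 15 (2 points).
  x = 6: rhs = 11, matching y values: none (0 points).
  x = 7: rhs = 3, matching y values: none (0 points).
  x = 8: rhs = 3, matching y values: none (0 points).
  x = 9: rhs = 0, matching y values: 0 (1 points).
  x = 10: rhs = 0, matching y values: 0 (1 points).
  x = 11: rhs = 9, matching y values: 3, 14 (2 points).
  x = 12: rhs = 16, matching y values: 4, 13 (2 points).
  x = 13: rhs = 10, matching y values: none (0 points).
  x = 14: rhs = 14, matching y values: none (0 points).
  x = 15: rhs = 0, matching y values: 0 (1 points).
  x = 16: rhs = 8, matching y values: 5, 12 (2 points).
Total affine count: 11.
Full point count |E(F_17)| = 11 + 1 = 12.
Hasse bound: |12 − (17+1)| = |-6| = 6 ≤ 2√17 ≈ 8.2462 ✓.


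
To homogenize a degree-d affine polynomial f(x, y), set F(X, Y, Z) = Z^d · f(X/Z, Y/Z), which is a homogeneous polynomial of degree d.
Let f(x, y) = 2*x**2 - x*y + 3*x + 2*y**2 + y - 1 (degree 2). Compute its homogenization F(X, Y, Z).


F(X, Y, Z) = 2*X**2 - X*Y + 3*X*Z + 2*Y**2 + Y*Z - Z**2

deg(f) = 2.
Substitute x = X/Z, y = Y/Z into f, then multiply by Z^2.
  monomial 2·x^2·y^0 ↦ 2·X^2·Y^0·Z^0.
  monomial -1·x^1·y^1 ↦ -1·X^1·Y^1·Z^0.
  monomial 3·x^1·y^0 ↦ 3·X^1·Y^0·Z^1.
  monomial 2·x^0·y^2 ↦ 2·X^0·Y^2·Z^0.
  monomial 1·x^0·y^1 ↦ 1·X^0·Y^1·Z^1.
  monomial -1·x^0·y^0 ↦ -1·X^0·Y^0·Z^2.
Collecting: F(X, Y, Z) = 2*X**2 - X*Y + 3*X*Z + 2*Y**2 + Y*Z - Z**2.


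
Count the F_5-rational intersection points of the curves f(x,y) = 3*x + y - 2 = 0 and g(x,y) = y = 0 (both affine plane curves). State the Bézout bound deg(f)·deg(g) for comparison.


Common zeros: {(4, 0)}; count = 1; Bézout bound = 1.

deg(f) = 1, deg(g) = 1, so Bézout bound = 1.
Scan x ∈ F_5. For each x, list the y ∈ F_5 with f(x, y) ≡ 0 and those with g(x, y) ≡ 0 (mod 5); the common zeros in that column are the intersection.
  x = 0: f ≡ 0 at y ∈ {2}; g ≡ 0 at y ∈ {0}; common: ∅.
  x = 1: f ≡ 0 at y ∈ {4}; g ≡ 0 at y ∈ {0}; common: ∅.
  x = 2: f ≡ 0 at y ∈ {1}; g ≡ 0 at y ∈ {0}; common: ∅.
  x = 3: f ≡ 0 at y ∈ {3}; g ≡ 0 at y ∈ {0}; common: ∅.
  x = 4: f ≡ 0 at y ∈ {0}; g ≡ 0 at y ∈ {0}; common: {0}.
Collecting: common zeros = {(4, 0)}, so the count is 1.
Comparison with the Bézout bound: 1 ≤ 1 = deg(f)·deg(g), as expected for curves with no common component (the bound is attained).


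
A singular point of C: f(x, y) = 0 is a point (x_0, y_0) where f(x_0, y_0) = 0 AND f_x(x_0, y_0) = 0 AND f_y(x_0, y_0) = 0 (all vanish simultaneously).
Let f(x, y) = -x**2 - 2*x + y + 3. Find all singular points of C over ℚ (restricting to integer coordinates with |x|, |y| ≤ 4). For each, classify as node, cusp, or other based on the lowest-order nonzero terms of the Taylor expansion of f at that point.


No singular points in the scanned grid; C is smooth there.

Compute partial derivatives:
  f_x = -2*x - 2.
  f_y = 1.
f_y = 1 is a nonzero constant, so f_y never vanishes: no point (x, y) can satisfy f = f_x = f_y = 0. In particular no (x, y) ∈ {−4, ..., 4}² is singular; the curve is smooth.


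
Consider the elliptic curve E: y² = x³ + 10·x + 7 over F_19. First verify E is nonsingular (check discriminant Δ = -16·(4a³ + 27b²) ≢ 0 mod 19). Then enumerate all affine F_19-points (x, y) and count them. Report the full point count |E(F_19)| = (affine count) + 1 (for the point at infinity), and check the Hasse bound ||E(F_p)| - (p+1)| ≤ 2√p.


Affine points = {(0, 8), (0, 11), (2, 4), (2, 15), (3, 8), (3, 11), (4, 4), (4, 15), (5, 7), (5, 12), (6, 6), (6, 13), (9, 3), (9, 16), (10, 9), (10, 10), (11, 2), (11, 17), (13, 4), (13, 15), (15, 6), (15, 13), (16, 8), (16, 11), (17, 6), (17, 13)}; affine count = 26; |E(F_19)| = 27.

Discriminant check: Δ ∝ 4a³ + 27b² = 4·10³ + 27·7² = 4·1000 + 27·49 ≡ 3 (mod 19). Nonzero ⇒ E is nonsingular.
For each x ∈ F_19, compute rhs = x³ + 10·x + 7 mod 19, then count y ∈ F_19 with y² ≡ rhs.
  x = 0: rhs = 7, matching y values: 8, 11 (2 points).
  x = 1: rhs = 18, matching y values: none (0 points).
  x = 2: rhs = 16, matching y values: 4, 15 (2 points).
  x = 3: rhs = 7, matching y values: 8, 11 (2 points).
  x = 4: rhs = 16, matching y values: 4, 15 (2 points).
  x = 5: rhs = 11, matching y values: 7, 12 (2 points).
  x = 6: rhs = 17, matching y values: 6, 13 (2 points).
  x = 7: rhs = 2, matching y values: none (0 points).
  x = 8: rhs = 10, matching y values: none (0 points).
  x = 9: rhs = 9, matching y values: 3, 16 (2 points).
  x = 10: rhs = 5, matching y values: 9, 10 (2 points).
  x = 11: rhs = 4, matching y values: 2, 17 (2 points).
  x = 12: rhs = 12, matching y values: none (0 points).
  x = 13: rhs = 16, matching y values: 4, 15 (2 points).
  x = 14: rhs = 3, matching y values: none (0 points).
  x = 15: rhs = 17, matching y values: 6, 13 (2 points).
  x = 16: rhs = 7, matching y values: 8, 11 (2 points).
  x = 17: rhs = 17, matching y values: 6, 13 (2 points).
  x = 18: rhs = 15, matching y values: none (0 points).
Total affine count: 26.
Full point count |E(F_19)| = 26 + 1 = 27.
Hasse bound: |27 − (19+1)| = |7| = 7 ≤ 2√19 ≈ 8.7178 ✓.


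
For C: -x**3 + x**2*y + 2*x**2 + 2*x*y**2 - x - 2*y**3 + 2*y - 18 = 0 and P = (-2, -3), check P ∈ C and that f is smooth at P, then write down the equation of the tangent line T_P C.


Tangent line at P: 9*x - 24*y - 54 = 0.

Step 1: f(-2, -3) = 0, so P lies on C.
Step 2: partial derivatives
  f_x(x, y) = -3*x**2 + 2*x*y + 4*x + 2*y**2 - 1, f_y(x, y) = x**2 + 4*x*y - 6*y**2 + 2.
  f_x(P) = 9, f_y(P) = -24 (gradient nonzero, so P is smooth).
Step 3: tangent line at P: 9·(x − -2) + -24·(y − -3) = 0.
Expanding: 9*x - 24*y - 54 = 0.


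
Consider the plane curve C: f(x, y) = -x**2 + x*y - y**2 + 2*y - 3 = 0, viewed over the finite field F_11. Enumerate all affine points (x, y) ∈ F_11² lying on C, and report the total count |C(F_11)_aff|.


Affine F_11-points: {(0, 4), (0, 9), (1, 6), (1, 8), (4, 2), (4, 4), (5, 1), (5, 6), (7, 1), (7, 8), (9, 2), (9, 9)}; count = 12.

For each of the 121 pairs (x, y) ∈ F_11², evaluate f(x, y) mod 11. Record the zeros.
  x = 0: [0↦8, 1↦9, 2↦8, 3↦5, 4↦0, 5↦4, 6↦6, 7↦6, 8↦4, 9↦0, 10↦5]  zeros at y ∈ {4, 9}
  x = 1: [0↦7, 1↦9, 2↦9, 3↦7, 4↦3, 5↦8, 6↦0, 7↦1, 8↦0, 9↦8, 10↦3]  zeros at y ∈ {6, 8}
  x = 2: [0↦4, 1↦7, 2↦8, 3↦7, 4↦4, 5↦10, 6↦3, 7↦5, 8↦5, 9↦3, 10↦10]  zeros at y ∈ ∅
  x = 3: [0↦10, 1↦3, 2↦5, 3↦5, 4↦3, 5↦10, 6↦4, 7↦7, 8↦8, 9↦7, 10↦4]  zeros at y ∈ ∅
  x = 4: [0↦3, 1↦8, 2↦0, 3↦1, 4↦0, 5↦8, 6↦3, 7↦7, 8↦9, 9↦9, 10↦7]  zeros at y ∈ {2, 4}
  x = 5: [0↦5, 1↦0, 2↦4, 3↦6, 4↦6, 5↦4, 6↦0, 7↦5, 8↦8, 9↦9, 10↦8]  zeros at y ∈ {1, 6}
  x = 6: [0↦5, 1↦1, 2↦6, 3↦9, 4↦10, 5↦9, 6↦6, 7↦1, 8↦5, 9↦7, 10↦7]  zeros at y ∈ ∅
  x = 7: [0↦3, 1↦0, 2↦6, 3↦10, 4↦1, 5↦1, 6↦10, 7↦6, 8↦0, 9↦3, 10↦4]  zeros at y ∈ {1, 8}
  x = 8: [0↦10, 1↦8, 2↦4, 3↦9, 4↦1, 5↦2, 6↦1, 7↦9, 8↦4, 9↦8, 10↦10]  zeros at y ∈ ∅
  x = 9: [0↦4, 1↦3, 2↦0, 3↦6, 4↦10, 5↦1, 6↦1, 7↦10, 8↦6, 9↦0, 10↦3]  zeros at y ∈ {2, 9}
  x = 10: [0↦7, 1↦7, 2↦5, 3↦1, 4↦6, 5↦9, 6↦10, 7↦9, 8↦6, 9↦1, 10↦5]  zeros at y ∈ ∅
Collecting zeros: affine points = {(0, 4), (0, 9), (1, 6), (1, 8), (4, 2), (4, 4), (5, 1), (5, 6), (7, 1), (7, 8), (9, 2), (9, 9)}.
Total count |C(F_11)_aff| = 12.


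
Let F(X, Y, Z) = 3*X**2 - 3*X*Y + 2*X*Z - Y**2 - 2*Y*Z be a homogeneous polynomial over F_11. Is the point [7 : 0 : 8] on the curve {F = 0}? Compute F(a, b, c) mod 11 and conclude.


F(7,0,8) ≡ 6 (mod 11); P is NOT on the curve.

Evaluate F(7, 0, 8) term-by-term (mod 11).
  3*X**2 ↦ 3·49·1·1 = 147
  -3*X*Y ↦ -3·7·0·1 = 0
  2*X*Z ↦ 2·7·1·8 = 112
  -Y**2 ↦ -1·1·0·1 = 0
  -2*Y*Z ↦ -2·1·0·8 = 0
Sum: F(7, 0, 8) = (147) + (0) + (112) + (0) + (0) = 259.
Reducing mod 11: 259 ≡ 6 (mod 11).
Since F(a, b, c) ≡ 6 ≠ 0 (mod 11), P does NOT lie on the curve.


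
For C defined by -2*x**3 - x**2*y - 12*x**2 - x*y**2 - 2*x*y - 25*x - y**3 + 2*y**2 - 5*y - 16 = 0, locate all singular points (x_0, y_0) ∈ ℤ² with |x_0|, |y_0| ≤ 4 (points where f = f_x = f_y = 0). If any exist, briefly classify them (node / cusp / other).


Singular points: {(-2, 1)}; classification: node.

Compute partial derivatives:
  f_x = -6*x**2 - 2*x*y - 24*x - y**2 - 2*y - 25.
  f_y = -x**2 - 2*x*y - 2*x - 3*y**2 + 4*y - 5.
Scan x_0 ∈ {−4, ..., 4}. For each x_0, f_y(x_0, y) is a polynomial in y; find its integer roots y ∈ {−4, ..., 4}, then test f_x and f at those candidates.
  x = -4: f_y(-4, y) = -3*y**2 + 12*y - 13; no integer root y with |y| ≤ 4.
  x = -3: f_y(-3, y) = -3*y**2 + 10*y - 8; vanishes at y ∈ {2}. (-3, 2): f_x = -3 ≠ 0.
  x = -2: f_y(-2, y) = -3*y**2 + 8*y - 5; vanishes at y ∈ {1}. (-2, 1): f_x = 0, f = 0 — SINGULAR.
  x = -1: f_y(-1, y) = -3*y**2 + 6*y - 4; no integer root y with |y| ≤ 4.
  x = 0: f_y(0, y) = -3*y**2 + 4*y - 5; no integer root y with |y| ≤ 4.
  x = 1: f_y(1, y) = -3*y**2 + 2*y - 8; no integer root y with |y| ≤ 4.
  x = 2: f_y(2, y) = -3*y**2 - 13; no integer root y with |y| ≤ 4.
  x = 3: f_y(3, y) = -3*y**2 - 2*y - 20; no integer root y with |y| ≤ 4.
  x = 4: f_y(4, y) = -3*y**2 - 4*y - 29; no integer root y with |y| ≤ 4.
Only singular point on the grid: (-2, 1).
Classify: substitute x = -2 + u, y = 1 + v and expand: f = -2*u**3 - u**2*v - u**2 - u*v**2 - v**3 + v**2.
No constant or linear terms (consistent with a singular point). Quadratic part: -u**2 + v**2. Cubic part: -2*u**3 - u**2*v - u*v**2 - v**3.
The quadratic part v**2 - u**2 = (v − u)(v + u) splits into two distinct linear factors, so there are two distinct tangent lines y − 1 = ±(x − -2) — this is a node (ordinary double point).
Classification: node.


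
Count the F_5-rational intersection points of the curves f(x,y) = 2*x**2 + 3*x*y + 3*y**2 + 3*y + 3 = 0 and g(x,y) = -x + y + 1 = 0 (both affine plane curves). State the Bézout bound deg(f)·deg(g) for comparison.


Common zeros: {(1, 0)}; count = 1; Bézout bound = 2.

deg(f) = 2, deg(g) = 1, so Bézout bound = 2.
Scan x ∈ F_5. For each x, list the y ∈ F_5 with f(x, y) ≡ 0 and those with g(x, y) ≡ 0 (mod 5); the common zeros in that column are the intersection.
  x = 0: f ≡ 0 at y ∈ ∅; g ≡ 0 at y ∈ {4}; common: ∅.
  x = 1: f ≡ 0 at y ∈ {0, 3}; g ≡ 0 at y ∈ {0}; common: {0}.
  x = 2: f ≡ 0 at y ∈ {3, 4}; g ≡ 0 at y ∈ {1}; common: ∅.
  x = 3: f ≡ 0 at y ∈ ∅; g ≡ 0 at y ∈ {2}; common: ∅.
  x = 4: f ≡ 0 at y ∈ {0}; g ≡ 0 at y ∈ {3}; common: ∅.
Collecting: common zeros = {(1, 0)}, so the count is 1.
Comparison with the Bézout bound: 1 ≤ 2 = deg(f)·deg(g), as expected for curves with no common component (the affine F_5-count falls short of the bound because intersections may lie at infinity, over extension fields, or carry multiplicity).


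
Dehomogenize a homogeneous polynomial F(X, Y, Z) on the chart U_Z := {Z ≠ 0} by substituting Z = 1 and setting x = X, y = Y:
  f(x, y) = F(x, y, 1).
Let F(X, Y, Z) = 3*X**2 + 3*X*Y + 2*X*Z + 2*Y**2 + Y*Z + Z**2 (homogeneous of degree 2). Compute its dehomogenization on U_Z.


f(x, y) = 3*x**2 + 3*x*y + 2*x + 2*y**2 + y + 1

On U_Z we set Z = 1. Each monomial c·X^i·Y^j·Z^k in F becomes c·x^i·y^j·1^k = c·x^i·y^j.
Substituting Z = 1: F(X, Y, 1) = 3*x**2 + 3*x*y + 2*x + 2*y**2 + y + 1.
Note: deg(f) ≤ deg(F) = 2; strict inequality happens when F is divisible by Z (lost terms).


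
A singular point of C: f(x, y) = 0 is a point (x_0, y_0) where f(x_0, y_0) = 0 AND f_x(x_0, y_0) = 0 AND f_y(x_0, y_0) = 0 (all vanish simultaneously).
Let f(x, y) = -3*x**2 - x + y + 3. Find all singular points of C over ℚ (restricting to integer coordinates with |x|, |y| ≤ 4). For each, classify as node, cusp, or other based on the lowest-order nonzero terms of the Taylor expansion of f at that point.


No singular points in the scanned grid; C is smooth there.

Compute partial derivatives:
  f_x = -6*x - 1.
  f_y = 1.
f_y = 1 is a nonzero constant, so f_y never vanishes: no point (x, y) can satisfy f = f_x = f_y = 0. In particular no (x, y) ∈ {−4, ..., 4}² is singular; the curve is smooth.


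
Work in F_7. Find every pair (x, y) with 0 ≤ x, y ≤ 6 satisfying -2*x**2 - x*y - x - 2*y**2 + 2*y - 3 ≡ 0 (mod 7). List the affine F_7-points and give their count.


Affine F_7-points: {(0, 2), (0, 6), (1, 1), (1, 3), (2, 2), (2, 5), (4, 3), (5, 1)}; count = 8.

For each of the 49 pairs (x, y) ∈ F_7², evaluate f(x, y) mod 7. Record the zeros.
  x = 0: [0↦4, 1↦4, 2↦0, 3↦6, 4↦1, 5↦6, 6↦0]  zeros at y ∈ {2, 6}
  x = 1: [0↦1, 1↦0, 2↦2, 3↦0, 4↦1, 5↦5, 6↦5]  zeros at y ∈ {1, 3}
  x = 2: [0↦1, 1↦6, 2↦0, 3↦4, 4↦4, 5↦0, 6↦6]  zeros at y ∈ {2, 5}
  x = 3: [0↦4, 1↦1, 2↦1, 3↦4, 4↦3, 5↦5, 6↦3]  zeros at y ∈ ∅
  x = 4: [0↦3, 1↦6, 2↦5, 3↦0, 4↦5, 5↦6, 6↦3]  zeros at y ∈ {3}
  x = 5: [0↦5, 1↦0, 2↦5, 3↦6, 4↦3, 5↦3, 6↦6]  zeros at y ∈ {1}
  x = 6: [0↦3, 1↦4, 2↦1, 3↦1, 4↦4, 5↦3, 6↦5]  zeros at y ∈ ∅
Collecting zeros: affine points = {(0, 2), (0, 6), (1, 1), (1, 3), (2, 2), (2, 5), (4, 3), (5, 1)}.
Total count |C(F_7)_aff| = 8.


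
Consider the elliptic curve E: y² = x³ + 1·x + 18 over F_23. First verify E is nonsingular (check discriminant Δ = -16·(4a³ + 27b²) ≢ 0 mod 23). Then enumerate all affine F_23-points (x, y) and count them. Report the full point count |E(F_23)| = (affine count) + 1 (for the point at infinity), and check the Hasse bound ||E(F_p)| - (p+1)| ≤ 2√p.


Affine points = {(0, 8), (0, 15), (3, 5), (3, 18), (7, 0), (8, 3), (8, 20), (10, 4), (10, 19), (11, 7), (11, 16), (14, 4), (14, 19), (15, 2), (15, 21), (16, 6), (16, 17), (17, 7), (17, 16), (18, 7), (18, 16), (21, 10), (21, 13), (22, 4), (22, 19)}; affine count = 25; |E(F_23)| = 26.

Discriminant check: Δ ∝ 4a³ + 27b² = 4·1³ + 27·18² = 4·1 + 27·324 ≡ 12 (mod 23). Nonzero ⇒ E is nonsingular.
For each x ∈ F_23, compute rhs = x³ + 1·x + 18 mod 23, then count y ∈ F_23 with y² ≡ rhs.
  x = 0: rhs = 18, matching y values: 8, 15 (2 points).
  x = 1: rhs = 20, matching y values: none (0 points).
  x = 2: rhs = 5, matching y values: none (0 points).
  x = 3: rhs = 2, matching y values: 5, 18 (2 points).
  x = 4: rhs = 17, matching y values: none (0 points).
  x = 5: rhs = 10, matching y values: none (0 points).
  x = 6: rhs = 10, matching y values: none (0 points).
  x = 7: rhs = 0, matching y values: 0 (1 points).
  x = 8: rhs = 9, matching y values: 3, 20 (2 points).
  x = 9: rhs = 20, matching y values: none (0 points).
  x = 10: rhs = 16, matching y values: 4, 19 (2 points).
  x = 11: rhs = 3, matching y values: 7, 16 (2 points).
  x = 12: rhs = 10, matching y values: none (0 points).
  x = 13: rhs = 20, matching y values: none (0 points).
  x = 14: rhs = 16, matching y values: 4, 19 (2 points).
  x = 15: rhs = 4, matching y values: 2, 21 (2 points).
  x = 16: rhs = 13, matching y values: 6, 17 (2 points).
  x = 17: rhs = 3, matching y values: 7, 16 (2 points).
  x = 18: rhs = 3, matching y values: 7, 16 (2 points).
  x = 19: rhs = 19, matching y values: none (0 points).
  x = 20: rhs = 11, matching y values: none (0 points).
  x = 21: rhs = 8, matching y values: 10, 13 (2 points).
  x = 22: rhs = 16, matching y values: 4, 19 (2 points).
Total affine count: 25.
Full point count |E(F_23)| = 25 + 1 = 26.
Hasse bound: |26 − (23+1)| = |2| = 2 ≤ 2√23 ≈ 9.5917 ✓.


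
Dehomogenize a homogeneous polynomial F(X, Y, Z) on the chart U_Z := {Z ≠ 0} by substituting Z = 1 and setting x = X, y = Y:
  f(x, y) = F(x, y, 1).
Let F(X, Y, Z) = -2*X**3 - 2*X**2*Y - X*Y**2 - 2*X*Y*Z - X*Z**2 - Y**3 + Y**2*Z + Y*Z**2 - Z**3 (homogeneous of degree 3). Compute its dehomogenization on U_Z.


f(x, y) = -2*x**3 - 2*x**2*y - x*y**2 - 2*x*y - x - y**3 + y**2 + y - 1

On U_Z we set Z = 1. Each monomial c·X^i·Y^j·Z^k in F becomes c·x^i·y^j·1^k = c·x^i·y^j.
Substituting Z = 1: F(X, Y, 1) = -2*x**3 - 2*x**2*y - x*y**2 - 2*x*y - x - y**3 + y**2 + y - 1.
Note: deg(f) ≤ deg(F) = 3; strict inequality happens when F is divisible by Z (lost terms).


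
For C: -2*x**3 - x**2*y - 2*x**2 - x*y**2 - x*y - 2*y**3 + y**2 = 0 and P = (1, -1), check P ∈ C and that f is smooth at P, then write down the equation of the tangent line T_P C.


Tangent line at P: -8*x - 8*y = 0.

Step 1: f(1, -1) = 0, so P lies on C.
Step 2: partial derivatives
  f_x(x, y) = -6*x**2 - 2*x*y - 4*x - y**2 - y, f_y(x, y) = -x**2 - 2*x*y - x - 6*y**2 + 2*y.
  f_x(P) = -8, f_y(P) = -8 (gradient nonzero, so P is smooth).
Step 3: tangent line at P: -8·(x − 1) + -8·(y − -1) = 0.
Expanding: -8*x - 8*y = 0.


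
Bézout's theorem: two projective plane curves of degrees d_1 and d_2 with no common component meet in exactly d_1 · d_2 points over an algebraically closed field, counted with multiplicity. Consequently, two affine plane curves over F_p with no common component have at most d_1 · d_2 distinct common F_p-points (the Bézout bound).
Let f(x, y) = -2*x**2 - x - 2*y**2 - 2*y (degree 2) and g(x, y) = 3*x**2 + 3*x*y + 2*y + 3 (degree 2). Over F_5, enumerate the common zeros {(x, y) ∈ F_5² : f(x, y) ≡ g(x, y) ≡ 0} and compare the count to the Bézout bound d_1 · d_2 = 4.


Common zeros: {(2, 0), (4, 1)}; count = 2; Bézout bound = 4.

deg(f) = 2, deg(g) = 2, so Bézout bound = 4.
Scan x ∈ F_5. For each x, list the y ∈ F_5 with f(x, y) ≡ 0 and those with g(x, y) ≡ 0 (mod 5); the common zeros in that column are the intersection.
  x = 0: f ≡ 0 at y ∈ {0, 4}; g ≡ 0 at y ∈ {1}; common: ∅.
  x = 1: f ≡ 0 at y ∈ {2}; g ≡ 0 at y ∈ ∅; common: ∅.
  x = 2: f ≡ 0 at y ∈ {0, 4}; g ≡ 0 at y ∈ {0}; common: {0}.
  x = 3: f ≡ 0 at y ∈ {1, 3}; g ≡ 0 at y ∈ {0}; common: ∅.
  x = 4: f ≡ 0 at y ∈ {1, 3}; g ≡ 0 at y ∈ {1}; common: {1}.
Collecting: common zeros = {(2, 0), (4, 1)}, so the count is 2.
Comparison with the Bézout bound: 2 ≤ 4 = deg(f)·deg(g), as expected for curves with no common component (the affine F_5-count falls short of the bound because intersections may lie at infinity, over extension fields, or carry multiplicity).


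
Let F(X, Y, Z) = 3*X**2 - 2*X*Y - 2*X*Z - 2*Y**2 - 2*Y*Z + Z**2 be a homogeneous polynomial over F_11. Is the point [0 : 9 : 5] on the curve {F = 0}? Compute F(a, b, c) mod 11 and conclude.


F(0,9,5) ≡ 4 (mod 11); P is NOT on the curve.

Evaluate F(0, 9, 5) term-by-term (mod 11).
  3*X**2 ↦ 3·0·1·1 = 0
  -2*X*Y ↦ -2·0·9·1 = 0
  -2*X*Z ↦ -2·0·1·5 = 0
  -2*Y**2 ↦ -2·1·81·1 = -162
  -2*Y*Z ↦ -2·1·9·5 = -90
  Z**2 ↦ 1·1·1·25 = 25
Sum: F(0, 9, 5) = (0) + (0) + (0) + (-162) + (-90) + (25) = -227.
Reducing mod 11: -227 ≡ 4 (mod 11).
Since F(a, b, c) ≡ 4 ≠ 0 (mod 11), P does NOT lie on the curve.


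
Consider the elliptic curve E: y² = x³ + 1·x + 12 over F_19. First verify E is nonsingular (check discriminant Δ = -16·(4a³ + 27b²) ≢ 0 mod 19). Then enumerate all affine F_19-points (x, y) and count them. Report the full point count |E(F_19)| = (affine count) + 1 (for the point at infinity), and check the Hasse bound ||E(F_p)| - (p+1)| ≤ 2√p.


Affine points = {(3, 2), (3, 17), (4, 2), (4, 17), (5, 3), (5, 16), (6, 5), (6, 14), (7, 1), (7, 18), (8, 0), (9, 3), (9, 16), (11, 9), (11, 10), (12, 2), (12, 17), (15, 1), (15, 18), (16, 1), (16, 18)}; affine count = 21; |E(F_19)| = 22.

Discriminant check: Δ ∝ 4a³ + 27b² = 4·1³ + 27·12² = 4·1 + 27·144 ≡ 16 (mod 19). Nonzero ⇒ E is nonsingular.
For each x ∈ F_19, compute rhs = x³ + 1·x + 12 mod 19, then count y ∈ F_19 with y² ≡ rhs.
  x = 0: rhs = 12, matching y values: none (0 points).
  x = 1: rhs = 14, matching y values: none (0 points).
  x = 2: rhs = 3, matching y values: none (0 points).
  x = 3: rhs = 4, matching y values: 2, 17 (2 points).
  x = 4: rhs = 4, matching y values: 2, 17 (2 points).
  x = 5: rhs = 9, matching y values: 3, 16 (2 points).
  x = 6: rhs = 6, matching y values: 5, 14 (2 points).
  x = 7: rhs = 1, matching y values: 1, 18 (2 points).
  x = 8: rhs = 0, matching y values: 0 (1 points).
  x = 9: rhs = 9, matching y values: 3, 16 (2 points).
  x = 10: rhs = 15, matching y values: none (0 points).
  x = 11: rhs = 5, matching y values: 9, 10 (2 points).
  x = 12: rhs = 4, matching y values: 2, 17 (2 points).
  x = 13: rhs = 18, matching y values: none (0 points).
  x = 14: rhs = 15, matching y values: none (0 points).
  x = 15: rhs = 1, matching y values: 1, 18 (2 points).
  x = 16: rhs = 1, matching y values: 1, 18 (2 points).
  x = 17: rhs = 2, matching y values: none (0 points).
  x = 18: rhs = 10, matching y values: none (0 points).
Total affine count: 21.
Full point count |E(F_19)| = 21 + 1 = 22.
Hasse bound: |22 − (19+1)| = |2| = 2 ≤ 2√19 ≈ 8.7178 ✓.


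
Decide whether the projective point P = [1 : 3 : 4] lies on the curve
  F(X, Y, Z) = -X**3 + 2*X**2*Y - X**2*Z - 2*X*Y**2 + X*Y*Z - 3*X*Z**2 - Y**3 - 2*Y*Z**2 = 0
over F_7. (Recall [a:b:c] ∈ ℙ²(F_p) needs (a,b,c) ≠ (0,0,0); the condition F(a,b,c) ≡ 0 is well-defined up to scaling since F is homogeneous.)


F(1,3,4) ≡ 6 (mod 7); P is NOT on the curve.

Evaluate F(1, 3, 4) term-by-term (mod 7).
  -X**3 ↦ -1·1·1·1 = -1
  2*X**2*Y ↦ 2·1·3·1 = 6
  -X**2*Z ↦ -1·1·1·4 = -4
  -2*X*Y**2 ↦ -2·1·9·1 = -18
  X*Y*Z ↦ 1·1·3·4 = 12
  -3*X*Z**2 ↦ -3·1·1·16 = -48
  -Y**3 ↦ -1·1·27·1 = -27
  -2*Y*Z**2 ↦ -2·1·3·16 = -96
Sum: F(1, 3, 4) = (-1) + (6) + (-4) + (-18) + (12) + (-48) + (-27) + (-96) = -176.
Reducing mod 7: -176 ≡ 6 (mod 7).
Since F(a, b, c) ≡ 6 ≠ 0 (mod 7), P does NOT lie on the curve.


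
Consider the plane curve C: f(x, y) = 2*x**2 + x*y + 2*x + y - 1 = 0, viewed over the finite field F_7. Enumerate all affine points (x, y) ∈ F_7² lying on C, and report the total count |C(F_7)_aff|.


Affine F_7-points: {(0, 1), (1, 2), (2, 1), (3, 3), (4, 2), (5, 3)}; count = 6.

For each of the 49 pairs (x, y) ∈ F_7², evaluate f(x, y) mod 7. Record the zeros.
  x = 0: [0↦6, 1↦0, 2↦1, 3↦2, 4↦3, 5↦4, 6↦5]  zeros at y ∈ {1}
  x = 1: [0↦3, 1↦5, 2↦0, 3↦2, 4↦4, 5↦6, 6↦1]  zeros at y ∈ {2}
  x = 2: [0↦4, 1↦0, 2↦3, 3↦6, 4↦2, 5↦5, 6↦1]  zeros at y ∈ {1}
  x = 3: [0↦2, 1↦6, 2↦3, 3↦0, 4↦4, 5↦1, 6↦5]  zeros at y ∈ {3}
  x = 4: [0↦4, 1↦2, 2↦0, 3↦5, 4↦3, 5↦1, 6↦6]  zeros at y ∈ {2}
  x = 5: [0↦3, 1↦2, 2↦1, 3↦0, 4↦6, 5↦5, 6↦4]  zeros at y ∈ {3}
  x = 6: [0↦6, 1↦6, 2↦6, 3↦6, 4↦6, 5↦6, 6↦6]  zeros at y ∈ ∅
Collecting zeros: affine points = {(0, 1), (1, 2), (2, 1), (3, 3), (4, 2), (5, 3)}.
Total count |C(F_7)_aff| = 6.


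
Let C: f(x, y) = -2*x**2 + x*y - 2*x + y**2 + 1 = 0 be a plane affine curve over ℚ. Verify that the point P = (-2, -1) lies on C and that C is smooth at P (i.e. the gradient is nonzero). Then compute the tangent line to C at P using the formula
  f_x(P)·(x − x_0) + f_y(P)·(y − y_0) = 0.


Tangent line at P: 5*x - 4*y + 6 = 0.

Step 1: f(-2, -1) = 0, so P lies on C.
Step 2: partial derivatives
  f_x(x, y) = -4*x + y - 2, f_y(x, y) = x + 2*y.
  f_x(P) = 5, f_y(P) = -4 (gradient nonzero, so P is smooth).
Step 3: tangent line at P: 5·(x − -2) + -4·(y − -1) = 0.
Expanding: 5*x - 4*y + 6 = 0.


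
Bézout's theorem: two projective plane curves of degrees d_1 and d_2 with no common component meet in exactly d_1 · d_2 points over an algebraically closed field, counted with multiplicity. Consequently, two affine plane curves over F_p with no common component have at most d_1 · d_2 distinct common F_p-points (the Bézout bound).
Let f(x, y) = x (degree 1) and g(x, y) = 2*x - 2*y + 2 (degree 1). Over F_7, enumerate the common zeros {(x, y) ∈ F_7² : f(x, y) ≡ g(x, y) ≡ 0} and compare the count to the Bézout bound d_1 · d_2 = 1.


Common zeros: {(0, 1)}; count = 1; Bézout bound = 1.

deg(f) = 1, deg(g) = 1, so Bézout bound = 1.
Scan x ∈ F_7. For each x, list the y ∈ F_7 with f(x, y) ≡ 0 and those with g(x, y) ≡ 0 (mod 7); the common zeros in that column are the intersection.
  x = 0: f ≡ 0 at y ∈ {0, 1, 2, 3, 4, 5, 6}; g ≡ 0 at y ∈ {1}; common: {1}.
  x = 1: f ≡ 0 at y ∈ ∅; g ≡ 0 at y ∈ {2}; common: ∅.
  x = 2: f ≡ 0 at y ∈ ∅; g ≡ 0 at y ∈ {3}; common: ∅.
  x = 3: f ≡ 0 at y ∈ ∅; g ≡ 0 at y ∈ {4}; common: ∅.
  x = 4: f ≡ 0 at y ∈ ∅; g ≡ 0 at y ∈ {5}; common: ∅.
  x = 5: f ≡ 0 at y ∈ ∅; g ≡ 0 at y ∈ {6}; common: ∅.
  x = 6: f ≡ 0 at y ∈ ∅; g ≡ 0 at y ∈ {0}; common: ∅.
Collecting: common zeros = {(0, 1)}, so the count is 1.
Comparison with the Bézout bound: 1 ≤ 1 = deg(f)·deg(g), as expected for curves with no common component (the bound is attained).


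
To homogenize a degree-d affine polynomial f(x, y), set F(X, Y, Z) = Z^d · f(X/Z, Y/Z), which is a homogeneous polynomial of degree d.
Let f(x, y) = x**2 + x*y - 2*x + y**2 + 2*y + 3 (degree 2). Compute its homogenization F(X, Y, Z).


F(X, Y, Z) = X**2 + X*Y - 2*X*Z + Y**2 + 2*Y*Z + 3*Z**2

deg(f) = 2.
Substitute x = X/Z, y = Y/Z into f, then multiply by Z^2.
  monomial 1·x^2·y^0 ↦ 1·X^2·Y^0·Z^0.
  monomial 1·x^1·y^1 ↦ 1·X^1·Y^1·Z^0.
  monomial -2·x^1·y^0 ↦ -2·X^1·Y^0·Z^1.
  monomial 1·x^0·y^2 ↦ 1·X^0·Y^2·Z^0.
  monomial 2·x^0·y^1 ↦ 2·X^0·Y^1·Z^1.
  monomial 3·x^0·y^0 ↦ 3·X^0·Y^0·Z^2.
Collecting: F(X, Y, Z) = X**2 + X*Y - 2*X*Z + Y**2 + 2*Y*Z + 3*Z**2.


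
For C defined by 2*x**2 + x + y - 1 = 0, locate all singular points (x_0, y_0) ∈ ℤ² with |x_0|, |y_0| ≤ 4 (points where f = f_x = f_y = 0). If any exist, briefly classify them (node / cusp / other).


No singular points in the scanned grid; C is smooth there.

Compute partial derivatives:
  f_x = 4*x + 1.
  f_y = 1.
f_y = 1 is a nonzero constant, so f_y never vanishes: no point (x, y) can satisfy f = f_x = f_y = 0. In particular no (x, y) ∈ {−4, ..., 4}² is singular; the curve is smooth.


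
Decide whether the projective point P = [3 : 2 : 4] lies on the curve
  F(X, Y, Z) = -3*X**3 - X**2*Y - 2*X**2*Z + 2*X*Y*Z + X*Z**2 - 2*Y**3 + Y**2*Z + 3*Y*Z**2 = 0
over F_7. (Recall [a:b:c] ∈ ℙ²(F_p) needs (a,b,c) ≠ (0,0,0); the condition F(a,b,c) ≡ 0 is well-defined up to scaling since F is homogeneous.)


F(3,2,4) ≡ 0 (mod 7); P is on the curve.

Evaluate F(3, 2, 4) term-by-term (mod 7).
  -3*X**3 ↦ -3·27·1·1 = -81
  -X**2*Y ↦ -1·9·2·1 = -18
  -2*X**2*Z ↦ -2·9·1·4 = -72
  2*X*Y*Z ↦ 2·3·2·4 = 48
  X*Z**2 ↦ 1·3·1·16 = 48
  -2*Y**3 ↦ -2·1·8·1 = -16
  Y**2*Z ↦ 1·1·4·4 = 16
  3*Y*Z**2 ↦ 3·1·2·16 = 96
Sum: F(3, 2, 4) = (-81) + (-18) + (-72) + (48) + (48) + (-16) + (16) + (96) = 21.
Reducing mod 7: 21 ≡ 0 (mod 7).
Since F(a, b, c) ≡ 0 (mod 7), P lies on the curve.


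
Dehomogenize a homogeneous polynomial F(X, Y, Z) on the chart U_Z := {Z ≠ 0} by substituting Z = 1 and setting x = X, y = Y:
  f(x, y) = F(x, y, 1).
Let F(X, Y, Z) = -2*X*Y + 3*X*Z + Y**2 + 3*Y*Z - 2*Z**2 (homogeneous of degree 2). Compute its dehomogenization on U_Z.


f(x, y) = -2*x*y + 3*x + y**2 + 3*y - 2

On U_Z we set Z = 1. Each monomial c·X^i·Y^j·Z^k in F becomes c·x^i·y^j·1^k = c·x^i·y^j.
Substituting Z = 1: F(X, Y, 1) = -2*x*y + 3*x + y**2 + 3*y - 2.
Note: deg(f) ≤ deg(F) = 2; strict inequality happens when F is divisible by Z (lost terms).


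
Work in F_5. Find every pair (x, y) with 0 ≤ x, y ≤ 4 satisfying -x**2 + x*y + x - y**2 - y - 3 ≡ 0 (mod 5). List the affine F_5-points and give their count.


Affine F_5-points: {(0, 1), (0, 3), (2, 0), (2, 1), (4, 0), (4, 3)}; count = 6.

For each of the 25 pairs (x, y) ∈ F_5², evaluate f(x, y) mod 5. Record the zeros.
  x = 0: [0↦2, 1↦0, 2↦1, 3↦0, 4↦2]  zeros at y ∈ {1, 3}
  x = 1: [0↦2, 1↦1, 2↦3, 3↦3, 4↦1]  zeros at y ∈ ∅
  x = 2: [0↦0, 1↦0, 2↦3, 3↦4, 4↦3]  zeros at y ∈ {0, 1}
  x = 3: [0↦1, 1↦2, 2↦1, 3↦3, 4↦3]  zeros at y ∈ ∅
  x = 4: [0↦0, 1↦2, 2↦2, 3↦0, 4↦1]  zeros at y ∈ {0, 3}
Collecting zeros: affine points = {(0, 1), (0, 3), (2, 0), (2, 1), (4, 0), (4, 3)}.
Total count |C(F_5)_aff| = 6.


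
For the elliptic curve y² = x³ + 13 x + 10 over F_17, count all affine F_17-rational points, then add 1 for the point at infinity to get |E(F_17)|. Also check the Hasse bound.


Affine points = {(3, 5), (3, 12), (5, 8), (5, 9), (6, 7), (6, 10), (7, 6), (7, 11), (10, 1), (10, 16), (13, 8), (13, 9), (16, 8), (16, 9)}; affine count = 14; |E(F_17)| = 15.

Discriminant check: Δ ∝ 4a³ + 27b² = 4·13³ + 27·10² = 4·2197 + 27·100 ≡ 13 (mod 17). Nonzero ⇒ E is nonsingular.
For each x ∈ F_17, compute rhs = x³ + 13·x + 10 mod 17, then count y ∈ F_17 with y² ≡ rhs.
  x = 0: rhs = 10, matching y values: none (0 points).
  x = 1: rhs = 7, matching y values: none (0 points).
  x = 2: rhs = 10, matching y values: none (0 points).
  x = 3: rhs = 8, matching y values: 5, 12 (2 points).
  x = 4: rhs = 7, matching y values: none (0 points).
  x = 5: rhs = 13, matching y values: 8, 9 (2 points).
  x = 6: rhs = 15, matching y values: 7, 10 (2 points).
  x = 7: rhs = 2, matching y values: 6, 11 (2 points).
  x = 8: rhs = 14, matching y values: none (0 points).
  x = 9: rhs = 6, matching y values: none (0 points).
  x = 10: rhs = 1, matching y values: 1, 16 (2 points).
  x = 11: rhs = 5, matching y values: none (0 points).
  x = 12: rhs = 7, matching y values: none (0 points).
  x = 13: rhs = 13, matching y values: 8, 9 (2 points).
  x = 14: rhs = 12, matching y values: none (0 points).
  x = 15: rhs = 10, matching y values: none (0 points).
  x = 16: rhs = 13, matching y values: 8, 9 (2 points).
Total affine count: 14.
Full point count |E(F_17)| = 14 + 1 = 15.
Hasse bound: |15 − (17+1)| = |-3| = 3 ≤ 2√17 ≈ 8.2462 ✓.


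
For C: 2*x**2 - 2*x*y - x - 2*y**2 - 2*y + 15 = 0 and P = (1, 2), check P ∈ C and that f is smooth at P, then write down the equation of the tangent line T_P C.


Tangent line at P: -x - 12*y + 25 = 0.

Step 1: f(1, 2) = 0, so P lies on C.
Step 2: partial derivatives
  f_x(x, y) = 4*x - 2*y - 1, f_y(x, y) = -2*x - 4*y - 2.
  f_x(P) = -1, f_y(P) = -12 (gradient nonzero, so P is smooth).
Step 3: tangent line at P: -1·(x − 1) + -12·(y − 2) = 0.
Expanding: -x - 12*y + 25 = 0.


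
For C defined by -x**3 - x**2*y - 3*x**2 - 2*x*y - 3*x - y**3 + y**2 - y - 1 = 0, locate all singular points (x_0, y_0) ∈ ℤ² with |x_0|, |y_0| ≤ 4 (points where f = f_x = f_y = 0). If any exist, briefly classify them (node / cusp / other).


Singular points: {(-1, 0)}; classification: cusp.

Compute partial derivatives:
  f_x = -3*x**2 - 2*x*y - 6*x - 2*y - 3.
  f_y = -x**2 - 2*x - 3*y**2 + 2*y - 1.
Scan x_0 ∈ {−4, ..., 4}. For each x_0, f_y(x_0, y) is a polynomial in y; find its integer roots y ∈ {−4, ..., 4}, then test f_x and f at those candidates.
  x = -4: f_y(-4, y) = -3*y**2 + 2*y - 9; no integer root y with |y| ≤ 4.
  x = -3: f_y(-3, y) = -3*y**2 + 2*y - 4; no integer root y with |y| ≤ 4.
  x = -2: f_y(-2, y) = -3*y**2 + 2*y - 1; no integer root y with |y| ≤ 4.
  x = -1: f_y(-1, y) = -3*y**2 + 2*y; vanishes at y ∈ {0}. (-1, 0): f_x = 0, f = 0 — SINGULAR.
  x = 0: f_y(0, y) = -3*y**2 + 2*y - 1; no integer root y with |y| ≤ 4.
  x = 1: f_y(1, y) = -3*y**2 + 2*y - 4; no integer root y with |y| ≤ 4.
  x = 2: f_y(2, y) = -3*y**2 + 2*y - 9; no integer root y with |y| ≤ 4.
  x = 3: f_y(3, y) = -3*y**2 + 2*y - 16; no integer root y with |y| ≤ 4.
  x = 4: f_y(4, y) = -3*y**2 + 2*y - 25; no integer root y with |y| ≤ 4.
Only singular point on the grid: (-1, 0).
Classify: substitute x = -1 + u, y = 0 + v and expand: f = -u**3 - u**2*v - v**3 + v**2.
No constant or linear terms (consistent with a singular point). Quadratic part: v**2. Cubic part: -u**3 - u**2*v - v**3.
The quadratic part v**2 is a perfect square, so there is a single (double) tangent line v = 0, i.e. y = 0. Restricting the cubic part to that line (v = 0) leaves -u**3 ≠ 0, so f is not divisible by v and the branch is v² ≈ u**3 to lowest order — this is a cusp.
Classification: cusp.


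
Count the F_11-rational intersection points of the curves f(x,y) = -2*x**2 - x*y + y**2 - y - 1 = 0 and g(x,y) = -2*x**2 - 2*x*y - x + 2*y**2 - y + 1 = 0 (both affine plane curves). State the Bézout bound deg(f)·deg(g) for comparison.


Common zeros: {(0, 8), (2, 2), (5, 7), (10, 5)}; count = 4; Bézout bound = 4.

deg(f) = 2, deg(g) = 2, so Bézout bound = 4.
Scan x ∈ F_11. For each x, list the y ∈ F_11 with f(x, y) ≡ 0 and those with g(x, y) ≡ 0 (mod 11); the common zeros in that column are the intersection.
  x = 0: f ≡ 0 at y ∈ {4, 8}; g ≡ 0 at y ∈ {8, 9}; common: {8}.
  x = 1: f ≡ 0 at y ∈ {3, 10}; g ≡ 0 at y ∈ {2, 5}; common: ∅.
  x = 2: f ≡ 0 at y ∈ {1, 2}; g ≡ 0 at y ∈ {2, 6}; common: {2}.
  x = 3: f ≡ 0 at y ∈ {1, 3}; g ≡ 0 at y ∈ {10}; common: ∅.
  x = 4: f ≡ 0 at y ∈ {0, 5}; g ≡ 0 at y ∈ {3, 7}; common: ∅.
  x = 5: f ≡ 0 at y ∈ {7, 10}; g ≡ 0 at y ∈ {4, 7}; common: {7}.
  x = 6: f ≡ 0 at y ∈ {9}; g ≡ 0 at y ∈ {0, 1}; common: ∅.
  x = 7: f ≡ 0 at y ∈ {0, 8}; g ≡ 0 at y ∈ {4, 9}; common: ∅.
  x = 8: f ≡ 0 at y ∈ {2, 7}; g ≡ 0 at y ∈ {6, 8}; common: ∅.
  x = 9: f ≡ 0 at y ∈ {4, 6}; g ≡ 0 at y ∈ {1, 3}; common: ∅.
  x = 10: f ≡ 0 at y ∈ {5, 6}; g ≡ 0 at y ∈ {0, 5}; common: {5}.
Collecting: common zeros = {(0, 8), (2, 2), (5, 7), (10, 5)}, so the count is 4.
Comparison with the Bézout bound: 4 ≤ 4 = deg(f)·deg(g), as expected for curves with no common component (the bound is attained).


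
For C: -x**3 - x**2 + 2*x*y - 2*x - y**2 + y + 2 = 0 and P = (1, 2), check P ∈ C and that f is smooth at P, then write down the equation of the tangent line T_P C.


Tangent line at P: -3*x - y + 5 = 0.

Step 1: f(1, 2) = 0, so P lies on C.
Step 2: partial derivatives
  f_x(x, y) = -3*x**2 - 2*x + 2*y - 2, f_y(x, y) = 2*x - 2*y + 1.
  f_x(P) = -3, f_y(P) = -1 (gradient nonzero, so P is smooth).
Step 3: tangent line at P: -3·(x − 1) + -1·(y − 2) = 0.
Expanding: -3*x - y + 5 = 0.


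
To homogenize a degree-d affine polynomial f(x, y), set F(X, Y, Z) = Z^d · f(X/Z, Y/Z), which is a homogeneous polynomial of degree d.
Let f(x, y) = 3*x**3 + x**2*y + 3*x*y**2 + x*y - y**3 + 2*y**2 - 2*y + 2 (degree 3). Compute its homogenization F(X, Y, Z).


F(X, Y, Z) = 3*X**3 + X**2*Y + 3*X*Y**2 + X*Y*Z - Y**3 + 2*Y**2*Z - 2*Y*Z**2 + 2*Z**3

deg(f) = 3.
Substitute x = X/Z, y = Y/Z into f, then multiply by Z^3.
  monomial 3·x^3·y^0 ↦ 3·X^3·Y^0·Z^0.
  monomial 1·x^2·y^1 ↦ 1·X^2·Y^1·Z^0.
  monomial 3·x^1·y^2 ↦ 3·X^1·Y^2·Z^0.
  monomial 1·x^1·y^1 ↦ 1·X^1·Y^1·Z^1.
  monomial -1·x^0·y^3 ↦ -1·X^0·Y^3·Z^0.
  monomial 2·x^0·y^2 ↦ 2·X^0·Y^2·Z^1.
  monomial -2·x^0·y^1 ↦ -2·X^0·Y^1·Z^2.
  monomial 2·x^0·y^0 ↦ 2·X^0·Y^0·Z^3.
Collecting: F(X, Y, Z) = 3*X**3 + X**2*Y + 3*X*Y**2 + X*Y*Z - Y**3 + 2*Y**2*Z - 2*Y*Z**2 + 2*Z**3.


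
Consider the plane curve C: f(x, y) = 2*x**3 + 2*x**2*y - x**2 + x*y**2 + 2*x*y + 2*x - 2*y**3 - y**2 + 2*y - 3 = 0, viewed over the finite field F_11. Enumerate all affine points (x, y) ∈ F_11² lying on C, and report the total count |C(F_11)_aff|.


Affine F_11-points: {(1, 0), (1, 5), (1, 6), (3, 5), (5, 7), (5, 10), (7, 3), (8, 5), (8, 10), (10, 8)}; count = 10.

For each of the 121 pairs (x, y) ∈ F_11², evaluate f(x, y) mod 11. Record the zeros.
  x = 0: [0↦8, 1↦7, 2↦3, 3↦6, 4↦4, 5↦7, 6↦3, 7↦2, 8↦3, 9↦5, 10↦7]  zeros at y ∈ ∅
  x = 1: [0↦0, 1↦4, 2↦7, 3↦8, 4↦6, 5↦0, 6↦0, 7↦5, 8↦3, 9↦4, 10↦7]  zeros at y ∈ {0, 5, 6}
  x = 2: [0↦2, 1↦4, 2↦7, 3↦10, 4↦1, 5↦1, 6↦9, 7↦2, 8↦1, 9↦5, 10↦2]  zeros at y ∈ ∅
  x = 3: [0↦4, 1↦8, 2↦4, 3↦2, 4↦1, 5↦0, 6↦9, 7↦5, 8↦9, 9↦9, 10↦4]  zeros at y ∈ {5}
  x = 4: [0↦7, 1↦6, 2↦10, 3↦7, 4↦7, 5↦9, 6↦1, 7↦4, 8↦6, 9↦6, 10↦3]  zeros at y ∈ ∅
  x = 5: [0↦1, 1↦10, 2↦4, 3↦4, 4↦9, 5↦7, 6↦8, 7↦0, 8↦4, 9↦8, 10↦0]  zeros at y ∈ {7, 10}
  x = 6: [0↦9, 1↦10, 2↦9, 3↦5, 4↦8, 5↦6, 6↦9, 7↦5, 8↦4, 9↦5, 10↦7]  zeros at y ∈ ∅
  x = 7: [0↦10, 1↦7, 2↦4, 3↦0, 4↦5, 5↦7, 6↦5, 7↦9, 8↦7, 9↦9, 10↦3]  zeros at y ∈ {3}
  x = 8: [0↦5, 1↦2, 2↦1, 3↦1, 4↦1, 5↦0, 6↦8, 7↦2, 8↦3, 9↦10, 10↦0]  zeros at y ∈ {5, 10}
  x = 9: [0↦6, 1↦7, 2↦1, 3↦9, 4↦8, 5↦8, 6↦8, 7↦7, 8↦4, 9↦9, 10↦10]  zeros at y ∈ ∅
  x = 10: [0↦3, 1↦1, 2↦5, 3↦3, 4↦5, 5↦10, 6↦6, 7↦3, 8↦0, 9↦7, 10↦1]  zeros at y ∈ {8}
Collecting zeros: affine points = {(1, 0), (1, 5), (1, 6), (3, 5), (5, 7), (5, 10), (7, 3), (8, 5), (8, 10), (10, 8)}.
Total count |C(F_11)_aff| = 10.


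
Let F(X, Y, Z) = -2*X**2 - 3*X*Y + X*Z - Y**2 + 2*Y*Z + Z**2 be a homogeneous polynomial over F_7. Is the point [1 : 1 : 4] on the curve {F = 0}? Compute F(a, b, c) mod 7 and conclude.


F(1,1,4) ≡ 1 (mod 7); P is NOT on the curve.

Evaluate F(1, 1, 4) term-by-term (mod 7).
  -2*X**2 ↦ -2·1·1·1 = -2
  -3*X*Y ↦ -3·1·1·1 = -3
  X*Z ↦ 1·1·1·4 = 4
  -Y**2 ↦ -1·1·1·1 = -1
  2*Y*Z ↦ 2·1·1·4 = 8
  Z**2 ↦ 1·1·1·16 = 16
Sum: F(1, 1, 4) = (-2) + (-3) + (4) + (-1) + (8) + (16) = 22.
Reducing mod 7: 22 ≡ 1 (mod 7).
Since F(a, b, c) ≡ 1 ≠ 0 (mod 7), P does NOT lie on the curve.


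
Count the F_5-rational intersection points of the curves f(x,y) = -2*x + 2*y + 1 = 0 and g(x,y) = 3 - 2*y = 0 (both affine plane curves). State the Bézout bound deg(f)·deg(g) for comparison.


Common zeros: {(2, 4)}; count = 1; Bézout bound = 1.

deg(f) = 1, deg(g) = 1, so Bézout bound = 1.
Scan x ∈ F_5. For each x, list the y ∈ F_5 with f(x, y) ≡ 0 and those with g(x, y) ≡ 0 (mod 5); the common zeros in that column are the intersection.
  x = 0: f ≡ 0 at y ∈ {2}; g ≡ 0 at y ∈ {4}; common: ∅.
  x = 1: f ≡ 0 at y ∈ {3}; g ≡ 0 at y ∈ {4}; common: ∅.
  x = 2: f ≡ 0 at y ∈ {4}; g ≡ 0 at y ∈ {4}; common: {4}.
  x = 3: f ≡ 0 at y ∈ {0}; g ≡ 0 at y ∈ {4}; common: ∅.
  x = 4: f ≡ 0 at y ∈ {1}; g ≡ 0 at y ∈ {4}; common: ∅.
Collecting: common zeros = {(2, 4)}, so the count is 1.
Comparison with the Bézout bound: 1 ≤ 1 = deg(f)·deg(g), as expected for curves with no common component (the bound is attained).
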